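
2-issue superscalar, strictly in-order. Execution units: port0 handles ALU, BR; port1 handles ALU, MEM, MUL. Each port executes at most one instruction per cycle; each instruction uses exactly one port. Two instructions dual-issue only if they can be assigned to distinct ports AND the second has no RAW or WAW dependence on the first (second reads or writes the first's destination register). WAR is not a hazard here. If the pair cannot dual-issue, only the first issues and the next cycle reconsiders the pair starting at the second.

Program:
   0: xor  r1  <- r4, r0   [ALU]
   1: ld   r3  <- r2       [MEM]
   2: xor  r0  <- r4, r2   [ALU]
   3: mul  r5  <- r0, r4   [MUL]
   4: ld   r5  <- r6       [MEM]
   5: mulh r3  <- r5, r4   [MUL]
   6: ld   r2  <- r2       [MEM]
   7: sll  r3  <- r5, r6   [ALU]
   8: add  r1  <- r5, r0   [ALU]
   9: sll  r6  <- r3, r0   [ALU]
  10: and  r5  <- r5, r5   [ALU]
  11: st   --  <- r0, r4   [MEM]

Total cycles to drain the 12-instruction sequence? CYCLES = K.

0. xor+ld @i0+i1  | 2-wide
1. xor @i2  | RAW r0
2. mul @i3  | no-port MUL/MEM
3. ld @i4  | no-port MEM/MUL
4. mulh @i5  | no-port MUL/MEM
5. ld+sll @i6+i7  | 2-wide
6. add+sll @i8+i9  | 2-wide
7. and+st @i10+i11  | 2-wide

CYCLES = 8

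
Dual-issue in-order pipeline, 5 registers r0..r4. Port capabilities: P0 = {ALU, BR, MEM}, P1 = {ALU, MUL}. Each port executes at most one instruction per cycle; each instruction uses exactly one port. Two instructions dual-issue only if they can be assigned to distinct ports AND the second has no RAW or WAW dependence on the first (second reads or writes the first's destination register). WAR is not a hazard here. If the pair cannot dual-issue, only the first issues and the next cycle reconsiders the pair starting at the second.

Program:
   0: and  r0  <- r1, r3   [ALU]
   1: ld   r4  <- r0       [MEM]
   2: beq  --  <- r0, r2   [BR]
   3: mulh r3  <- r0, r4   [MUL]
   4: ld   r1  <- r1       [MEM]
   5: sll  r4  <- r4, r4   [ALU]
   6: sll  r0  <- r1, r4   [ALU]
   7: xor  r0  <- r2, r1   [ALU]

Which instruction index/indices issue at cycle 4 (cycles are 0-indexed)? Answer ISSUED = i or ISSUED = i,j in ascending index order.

ISSUED = 6

#0 head=0: and.ALU i0 RAW r0
#1 head=1: ld.MEM i1 no-port MEM/BR
#2 head=2: beq.BR+mulh.MUL i2&i3 dual
#3 head=4: ld.MEM+sll.ALU i4&i5 dual
#4 head=6: sll.ALU i6 WAW r0
#5 head=7: xor.ALU i7 tail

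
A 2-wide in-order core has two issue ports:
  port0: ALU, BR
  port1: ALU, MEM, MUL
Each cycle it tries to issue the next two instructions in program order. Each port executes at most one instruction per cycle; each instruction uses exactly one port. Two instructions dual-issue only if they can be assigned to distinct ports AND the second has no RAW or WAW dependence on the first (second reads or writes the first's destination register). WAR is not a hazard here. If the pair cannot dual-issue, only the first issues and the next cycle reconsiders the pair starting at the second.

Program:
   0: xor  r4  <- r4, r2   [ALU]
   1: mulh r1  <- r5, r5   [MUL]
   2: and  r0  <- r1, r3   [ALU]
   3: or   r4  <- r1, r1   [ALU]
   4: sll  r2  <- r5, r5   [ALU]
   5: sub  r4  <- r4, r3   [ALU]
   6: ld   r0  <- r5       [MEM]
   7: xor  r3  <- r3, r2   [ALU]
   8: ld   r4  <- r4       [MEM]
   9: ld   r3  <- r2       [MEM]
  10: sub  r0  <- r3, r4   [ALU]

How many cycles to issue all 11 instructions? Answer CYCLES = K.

#0 head=0: xor.ALU mulh.MUL i0/i1 2-wide
#1 head=2: and.ALU or.ALU i2/i3 2-wide
#2 head=4: sll.ALU sub.ALU i4/i5 2-wide
#3 head=6: ld.MEM xor.ALU i6/i7 2-wide
#4 head=8: ld.MEM i8 no-port MEM/MEM
#5 head=9: ld.MEM i9 RAW r3
#6 head=10: sub.ALU i10 tail

CYCLES = 7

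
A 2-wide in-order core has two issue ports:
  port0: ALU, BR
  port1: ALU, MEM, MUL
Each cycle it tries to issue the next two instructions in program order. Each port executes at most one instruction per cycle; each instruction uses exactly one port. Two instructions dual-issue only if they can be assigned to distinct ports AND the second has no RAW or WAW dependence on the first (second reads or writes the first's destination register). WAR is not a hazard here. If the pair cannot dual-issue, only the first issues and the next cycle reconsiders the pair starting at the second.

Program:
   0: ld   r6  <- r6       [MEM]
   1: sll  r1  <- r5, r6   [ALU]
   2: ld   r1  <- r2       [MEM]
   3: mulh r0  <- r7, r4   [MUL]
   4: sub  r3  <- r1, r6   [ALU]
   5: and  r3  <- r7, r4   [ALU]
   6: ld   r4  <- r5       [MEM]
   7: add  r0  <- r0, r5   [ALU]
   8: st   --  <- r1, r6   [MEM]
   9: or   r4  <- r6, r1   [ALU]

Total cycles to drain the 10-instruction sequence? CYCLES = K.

t=0 i0:ld ; RAW r6
t=1 i1:sll ; WAW r1
t=2 i2:ld ; no-port MEM/MUL
t=3 i3+i4:mulh;sub ; 2-wide
t=4 i5+i6:and;ld ; 2-wide
t=5 i7+i8:add;st ; 2-wide
t=6 i9:or ; tail

CYCLES = 7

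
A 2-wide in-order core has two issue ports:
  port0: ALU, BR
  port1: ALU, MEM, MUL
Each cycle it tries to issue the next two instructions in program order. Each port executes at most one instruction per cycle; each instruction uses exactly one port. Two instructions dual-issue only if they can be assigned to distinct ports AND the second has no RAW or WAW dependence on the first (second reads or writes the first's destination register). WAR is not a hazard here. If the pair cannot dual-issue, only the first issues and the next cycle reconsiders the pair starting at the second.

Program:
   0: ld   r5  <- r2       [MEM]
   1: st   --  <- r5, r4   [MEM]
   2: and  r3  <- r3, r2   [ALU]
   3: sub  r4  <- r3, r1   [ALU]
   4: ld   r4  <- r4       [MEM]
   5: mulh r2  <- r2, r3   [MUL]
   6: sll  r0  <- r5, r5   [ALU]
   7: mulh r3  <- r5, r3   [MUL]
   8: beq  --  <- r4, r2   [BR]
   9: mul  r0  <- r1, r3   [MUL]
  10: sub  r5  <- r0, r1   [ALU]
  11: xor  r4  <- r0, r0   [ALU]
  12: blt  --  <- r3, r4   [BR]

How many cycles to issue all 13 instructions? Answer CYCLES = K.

c0: i0 ld.MEM  no-port MEM/MEM
c1: i1&i2 st.MEM/and.ALU  2-wide
c2: i3 sub.ALU  RAW+WAW r4
c3: i4 ld.MEM  no-port MEM/MUL
c4: i5&i6 mulh.MUL/sll.ALU  2-wide
c5: i7&i8 mulh.MUL/beq.BR  2-wide
c6: i9 mul.MUL  RAW r0
c7: i10&i11 sub.ALU/xor.ALU  2-wide
c8: i12 blt.BR  tail

CYCLES = 9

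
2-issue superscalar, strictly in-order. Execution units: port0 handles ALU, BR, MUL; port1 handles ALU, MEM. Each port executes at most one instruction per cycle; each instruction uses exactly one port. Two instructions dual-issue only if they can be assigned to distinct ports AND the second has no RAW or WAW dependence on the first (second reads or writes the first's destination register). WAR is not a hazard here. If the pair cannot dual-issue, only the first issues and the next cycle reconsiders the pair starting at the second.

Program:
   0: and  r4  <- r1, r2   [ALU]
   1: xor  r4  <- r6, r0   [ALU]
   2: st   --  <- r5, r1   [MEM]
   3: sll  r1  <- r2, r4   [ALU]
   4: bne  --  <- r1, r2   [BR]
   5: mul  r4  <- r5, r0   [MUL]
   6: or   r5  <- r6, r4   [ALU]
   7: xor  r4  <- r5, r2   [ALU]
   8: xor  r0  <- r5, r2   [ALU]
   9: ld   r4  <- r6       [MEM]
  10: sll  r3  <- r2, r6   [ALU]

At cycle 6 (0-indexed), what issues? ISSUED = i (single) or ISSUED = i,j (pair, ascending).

ISSUED = 7,8

[0] i0  and  -- WAW r4
[1] i1&i2  xor st  -- dual
[2] i3  sll  -- RAW r1
[3] i4  bne  -- no-port BR/MUL
[4] i5  mul  -- RAW r4
[5] i6  or  -- RAW r5
[6] i7&i8  xor xor  -- dual
[7] i9&i10  ld sll  -- dual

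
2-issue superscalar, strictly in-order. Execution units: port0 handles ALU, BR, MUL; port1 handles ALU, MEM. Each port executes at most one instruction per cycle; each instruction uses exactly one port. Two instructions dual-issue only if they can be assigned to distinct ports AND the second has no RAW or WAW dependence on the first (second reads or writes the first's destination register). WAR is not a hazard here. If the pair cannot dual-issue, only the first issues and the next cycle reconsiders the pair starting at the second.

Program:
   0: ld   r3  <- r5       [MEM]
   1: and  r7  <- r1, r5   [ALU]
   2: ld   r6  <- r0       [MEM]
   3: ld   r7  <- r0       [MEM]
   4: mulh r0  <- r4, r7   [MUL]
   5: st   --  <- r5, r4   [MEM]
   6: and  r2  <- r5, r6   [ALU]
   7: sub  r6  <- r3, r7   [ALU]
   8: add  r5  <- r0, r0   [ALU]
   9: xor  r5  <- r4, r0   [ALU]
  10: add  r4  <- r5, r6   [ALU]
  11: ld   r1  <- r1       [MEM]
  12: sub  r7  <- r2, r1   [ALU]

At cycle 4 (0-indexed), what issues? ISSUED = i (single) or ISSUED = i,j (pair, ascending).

ISSUED = 6,7

[0] i0+i1  ld.MEM;and.ALU  -- 2-wide
[1] i2  ld.MEM  -- no-port MEM/MEM
[2] i3  ld.MEM  -- RAW r7
[3] i4+i5  mulh.MUL;st.MEM  -- 2-wide
[4] i6+i7  and.ALU;sub.ALU  -- 2-wide
[5] i8  add.ALU  -- WAW r5
[6] i9  xor.ALU  -- RAW r5
[7] i10+i11  add.ALU;ld.MEM  -- 2-wide
[8] i12  sub.ALU  -- tail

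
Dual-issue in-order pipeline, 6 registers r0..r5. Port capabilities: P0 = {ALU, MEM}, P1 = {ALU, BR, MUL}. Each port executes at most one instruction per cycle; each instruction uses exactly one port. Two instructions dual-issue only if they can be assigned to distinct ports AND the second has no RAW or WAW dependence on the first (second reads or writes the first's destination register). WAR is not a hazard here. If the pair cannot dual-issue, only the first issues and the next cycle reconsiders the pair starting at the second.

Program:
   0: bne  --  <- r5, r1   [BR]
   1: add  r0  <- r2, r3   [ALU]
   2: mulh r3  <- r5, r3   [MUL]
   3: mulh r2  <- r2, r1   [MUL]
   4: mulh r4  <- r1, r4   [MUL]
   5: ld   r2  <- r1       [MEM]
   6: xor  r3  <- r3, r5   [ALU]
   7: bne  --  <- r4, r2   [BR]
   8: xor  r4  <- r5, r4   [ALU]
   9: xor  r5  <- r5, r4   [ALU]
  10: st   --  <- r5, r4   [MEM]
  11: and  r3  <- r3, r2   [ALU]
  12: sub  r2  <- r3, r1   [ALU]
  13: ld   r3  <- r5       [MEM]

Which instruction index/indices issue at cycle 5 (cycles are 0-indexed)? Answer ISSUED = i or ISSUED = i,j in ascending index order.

ISSUED = 8

c0: i0&i1 bne add  2-wide
c1: i2 mulh  no-port MUL/MUL
c2: i3 mulh  no-port MUL/MUL
c3: i4&i5 mulh ld  2-wide
c4: i6&i7 xor bne  2-wide
c5: i8 xor  RAW r4
c6: i9 xor  RAW r5
c7: i10&i11 st and  2-wide
c8: i12&i13 sub ld  2-wide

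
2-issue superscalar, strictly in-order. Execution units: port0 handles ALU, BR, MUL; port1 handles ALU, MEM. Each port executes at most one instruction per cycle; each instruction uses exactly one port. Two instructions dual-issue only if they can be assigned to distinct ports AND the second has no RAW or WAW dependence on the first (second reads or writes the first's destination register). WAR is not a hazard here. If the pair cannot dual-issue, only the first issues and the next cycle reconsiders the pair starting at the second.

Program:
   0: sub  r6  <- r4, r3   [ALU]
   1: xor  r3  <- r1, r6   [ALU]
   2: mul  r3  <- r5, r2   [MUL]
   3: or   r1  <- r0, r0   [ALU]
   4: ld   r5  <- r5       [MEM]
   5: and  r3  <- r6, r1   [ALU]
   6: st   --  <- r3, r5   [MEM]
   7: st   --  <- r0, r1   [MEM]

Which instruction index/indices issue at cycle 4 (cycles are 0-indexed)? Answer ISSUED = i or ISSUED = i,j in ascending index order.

ISSUED = 6

#0 head=0: sub i0 RAW r6
#1 head=1: xor i1 WAW r3
#2 head=2: mul/or i2,i3 pair
#3 head=4: ld/and i4,i5 pair
#4 head=6: st i6 no-port MEM/MEM
#5 head=7: st i7 tail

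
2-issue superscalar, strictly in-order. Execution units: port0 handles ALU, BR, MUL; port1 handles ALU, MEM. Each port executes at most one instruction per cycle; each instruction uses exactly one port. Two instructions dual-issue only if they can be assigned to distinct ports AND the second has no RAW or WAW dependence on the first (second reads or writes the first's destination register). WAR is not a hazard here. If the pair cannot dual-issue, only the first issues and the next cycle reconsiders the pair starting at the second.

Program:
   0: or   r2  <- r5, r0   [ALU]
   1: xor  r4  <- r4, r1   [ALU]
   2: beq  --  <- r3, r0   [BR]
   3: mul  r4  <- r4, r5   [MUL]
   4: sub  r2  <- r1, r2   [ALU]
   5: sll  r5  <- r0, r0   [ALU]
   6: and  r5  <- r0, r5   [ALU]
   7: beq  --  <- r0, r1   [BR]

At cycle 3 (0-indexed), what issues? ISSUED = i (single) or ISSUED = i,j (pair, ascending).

0. or.ALU;xor.ALU @i0&i1  | pair
1. beq.BR @i2  | no-port BR/MUL
2. mul.MUL;sub.ALU @i3&i4  | pair
3. sll.ALU @i5  | RAW+WAW r5
4. and.ALU;beq.BR @i6&i7  | pair

ISSUED = 5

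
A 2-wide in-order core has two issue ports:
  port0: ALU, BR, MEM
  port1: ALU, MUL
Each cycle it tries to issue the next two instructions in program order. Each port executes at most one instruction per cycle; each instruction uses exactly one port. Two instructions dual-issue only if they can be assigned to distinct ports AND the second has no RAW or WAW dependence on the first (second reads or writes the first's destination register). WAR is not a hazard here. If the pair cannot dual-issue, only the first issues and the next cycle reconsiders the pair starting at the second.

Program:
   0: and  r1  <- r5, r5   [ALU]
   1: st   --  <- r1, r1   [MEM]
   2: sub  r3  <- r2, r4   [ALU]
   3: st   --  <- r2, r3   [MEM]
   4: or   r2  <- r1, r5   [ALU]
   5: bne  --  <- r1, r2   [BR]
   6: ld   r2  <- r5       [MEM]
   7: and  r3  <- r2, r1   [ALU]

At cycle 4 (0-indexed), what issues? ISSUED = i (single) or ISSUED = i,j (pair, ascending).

ISSUED = 6

[0] i0  and  -- RAW r1
[1] i1/i2  st;sub  -- 2-wide
[2] i3/i4  st;or  -- 2-wide
[3] i5  bne  -- no-port BR/MEM
[4] i6  ld  -- RAW r2
[5] i7  and  -- tail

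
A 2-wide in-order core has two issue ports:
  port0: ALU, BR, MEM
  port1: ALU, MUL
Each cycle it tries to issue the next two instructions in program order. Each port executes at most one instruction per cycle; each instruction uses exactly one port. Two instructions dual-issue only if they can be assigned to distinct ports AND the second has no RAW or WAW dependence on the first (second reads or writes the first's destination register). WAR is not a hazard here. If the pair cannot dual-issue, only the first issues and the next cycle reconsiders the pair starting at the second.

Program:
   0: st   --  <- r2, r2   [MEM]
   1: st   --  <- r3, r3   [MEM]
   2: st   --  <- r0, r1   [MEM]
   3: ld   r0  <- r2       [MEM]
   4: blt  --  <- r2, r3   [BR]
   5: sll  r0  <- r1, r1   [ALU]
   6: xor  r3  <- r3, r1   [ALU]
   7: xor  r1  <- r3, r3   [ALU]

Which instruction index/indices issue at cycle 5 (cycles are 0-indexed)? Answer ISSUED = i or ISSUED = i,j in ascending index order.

ISSUED = 6

[0] i0  st  -- no-port MEM/MEM
[1] i1  st  -- no-port MEM/MEM
[2] i2  st  -- no-port MEM/MEM
[3] i3  ld  -- no-port MEM/BR
[4] i4/i5  blt sll  -- pair
[5] i6  xor  -- RAW r3
[6] i7  xor  -- tail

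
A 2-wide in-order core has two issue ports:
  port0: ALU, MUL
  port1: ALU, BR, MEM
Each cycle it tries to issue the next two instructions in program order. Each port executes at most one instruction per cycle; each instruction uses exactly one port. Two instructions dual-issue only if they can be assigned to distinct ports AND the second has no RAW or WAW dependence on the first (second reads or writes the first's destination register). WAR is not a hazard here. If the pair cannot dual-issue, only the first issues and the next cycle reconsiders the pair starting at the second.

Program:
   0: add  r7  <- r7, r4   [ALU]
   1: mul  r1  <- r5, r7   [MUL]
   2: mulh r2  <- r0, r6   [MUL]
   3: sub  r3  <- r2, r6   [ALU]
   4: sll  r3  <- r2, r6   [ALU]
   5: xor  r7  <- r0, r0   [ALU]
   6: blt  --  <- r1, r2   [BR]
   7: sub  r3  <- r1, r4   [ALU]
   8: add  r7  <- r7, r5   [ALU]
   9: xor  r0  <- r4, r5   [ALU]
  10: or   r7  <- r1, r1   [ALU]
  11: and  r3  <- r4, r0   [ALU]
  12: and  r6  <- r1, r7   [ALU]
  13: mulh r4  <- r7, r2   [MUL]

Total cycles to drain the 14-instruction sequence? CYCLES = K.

CYCLES = 9

0. add @i0  | RAW r7
1. mul @i1  | no-port MUL/MUL
2. mulh @i2  | RAW r2
3. sub @i3  | WAW r3
4. sll+xor @i4&i5  | dual
5. blt+sub @i6&i7  | dual
6. add+xor @i8&i9  | dual
7. or+and @i10&i11  | dual
8. and+mulh @i12&i13  | dual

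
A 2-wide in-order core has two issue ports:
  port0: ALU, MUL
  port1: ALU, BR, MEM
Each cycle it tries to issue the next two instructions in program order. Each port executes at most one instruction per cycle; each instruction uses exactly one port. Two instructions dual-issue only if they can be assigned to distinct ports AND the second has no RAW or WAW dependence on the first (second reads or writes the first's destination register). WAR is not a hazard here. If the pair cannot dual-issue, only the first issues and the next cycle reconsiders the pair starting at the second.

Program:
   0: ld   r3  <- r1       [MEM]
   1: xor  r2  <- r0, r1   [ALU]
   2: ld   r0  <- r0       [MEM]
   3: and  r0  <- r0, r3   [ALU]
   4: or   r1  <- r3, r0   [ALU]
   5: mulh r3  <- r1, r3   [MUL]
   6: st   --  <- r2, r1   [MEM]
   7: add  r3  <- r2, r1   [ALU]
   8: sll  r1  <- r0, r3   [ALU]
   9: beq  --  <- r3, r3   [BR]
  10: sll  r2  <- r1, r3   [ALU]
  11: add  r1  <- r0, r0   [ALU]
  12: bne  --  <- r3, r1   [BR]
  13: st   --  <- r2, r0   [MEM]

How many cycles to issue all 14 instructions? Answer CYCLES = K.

CYCLES = 10

c0: i0+i1 ld.MEM xor.ALU  2-wide
c1: i2 ld.MEM  RAW+WAW r0
c2: i3 and.ALU  RAW r0
c3: i4 or.ALU  RAW r1
c4: i5+i6 mulh.MUL st.MEM  2-wide
c5: i7 add.ALU  RAW r3
c6: i8+i9 sll.ALU beq.BR  2-wide
c7: i10+i11 sll.ALU add.ALU  2-wide
c8: i12 bne.BR  no-port BR/MEM
c9: i13 st.MEM  tail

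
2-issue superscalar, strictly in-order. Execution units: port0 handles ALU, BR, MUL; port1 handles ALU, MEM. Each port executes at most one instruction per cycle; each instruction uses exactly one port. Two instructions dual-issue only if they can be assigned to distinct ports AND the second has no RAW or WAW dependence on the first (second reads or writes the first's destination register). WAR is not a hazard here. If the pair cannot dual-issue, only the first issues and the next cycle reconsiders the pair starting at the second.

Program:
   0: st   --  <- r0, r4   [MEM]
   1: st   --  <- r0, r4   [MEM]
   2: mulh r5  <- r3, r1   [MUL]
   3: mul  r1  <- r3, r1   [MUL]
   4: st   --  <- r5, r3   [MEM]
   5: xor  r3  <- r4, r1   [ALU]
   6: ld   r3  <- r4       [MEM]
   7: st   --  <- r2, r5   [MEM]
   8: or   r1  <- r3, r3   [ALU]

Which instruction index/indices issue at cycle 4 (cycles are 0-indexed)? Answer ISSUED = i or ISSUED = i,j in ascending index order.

[0] i0  st.MEM  -- no-port MEM/MEM
[1] i1,i2  st.MEM mulh.MUL  -- pair
[2] i3,i4  mul.MUL st.MEM  -- pair
[3] i5  xor.ALU  -- WAW r3
[4] i6  ld.MEM  -- no-port MEM/MEM
[5] i7,i8  st.MEM or.ALU  -- pair

ISSUED = 6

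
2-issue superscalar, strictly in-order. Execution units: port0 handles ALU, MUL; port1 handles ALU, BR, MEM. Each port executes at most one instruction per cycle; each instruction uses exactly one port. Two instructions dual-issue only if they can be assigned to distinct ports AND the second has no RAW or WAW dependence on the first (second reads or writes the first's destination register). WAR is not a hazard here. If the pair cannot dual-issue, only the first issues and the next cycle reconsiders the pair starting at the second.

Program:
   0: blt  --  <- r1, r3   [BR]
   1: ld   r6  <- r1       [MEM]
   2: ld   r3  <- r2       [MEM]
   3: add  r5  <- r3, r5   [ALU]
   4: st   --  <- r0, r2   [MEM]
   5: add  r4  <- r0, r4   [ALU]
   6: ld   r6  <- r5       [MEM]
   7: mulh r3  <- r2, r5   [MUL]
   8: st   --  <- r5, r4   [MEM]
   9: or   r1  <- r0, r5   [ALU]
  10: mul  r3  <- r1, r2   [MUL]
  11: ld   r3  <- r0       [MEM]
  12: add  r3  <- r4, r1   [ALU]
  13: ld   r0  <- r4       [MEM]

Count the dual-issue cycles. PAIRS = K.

  cy0 -> i0 (blt.BR) no-port BR/MEM
  cy1 -> i1 (ld.MEM) no-port MEM/MEM
  cy2 -> i2 (ld.MEM) RAW r3
  cy3 -> i3,i4 (add.ALU/st.MEM) 2-wide
  cy4 -> i5,i6 (add.ALU/ld.MEM) 2-wide
  cy5 -> i7,i8 (mulh.MUL/st.MEM) 2-wide
  cy6 -> i9 (or.ALU) RAW r1
  cy7 -> i10 (mul.MUL) WAW r3
  cy8 -> i11 (ld.MEM) WAW r3
  cy9 -> i12,i13 (add.ALU/ld.MEM) 2-wide

PAIRS = 4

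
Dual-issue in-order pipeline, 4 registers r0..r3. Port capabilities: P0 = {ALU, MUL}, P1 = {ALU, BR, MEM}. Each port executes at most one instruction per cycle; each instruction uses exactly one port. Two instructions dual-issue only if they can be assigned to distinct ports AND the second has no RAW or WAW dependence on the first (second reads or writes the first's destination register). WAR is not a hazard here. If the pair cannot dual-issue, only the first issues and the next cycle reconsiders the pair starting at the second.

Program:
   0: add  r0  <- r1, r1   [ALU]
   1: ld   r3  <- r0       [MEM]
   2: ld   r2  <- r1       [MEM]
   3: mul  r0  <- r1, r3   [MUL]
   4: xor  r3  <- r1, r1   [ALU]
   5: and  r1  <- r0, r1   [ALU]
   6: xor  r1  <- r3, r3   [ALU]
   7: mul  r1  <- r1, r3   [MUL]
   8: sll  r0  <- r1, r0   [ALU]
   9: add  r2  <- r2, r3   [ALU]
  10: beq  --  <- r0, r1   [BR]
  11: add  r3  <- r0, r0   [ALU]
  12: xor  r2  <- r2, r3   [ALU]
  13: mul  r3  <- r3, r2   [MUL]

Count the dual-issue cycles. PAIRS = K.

PAIRS = 4

[0] i0  add.ALU  -- RAW r0
[1] i1  ld.MEM  -- no-port MEM/MEM
[2] i2/i3  ld.MEM;mul.MUL  -- dual
[3] i4/i5  xor.ALU;and.ALU  -- dual
[4] i6  xor.ALU  -- RAW+WAW r1
[5] i7  mul.MUL  -- RAW r1
[6] i8/i9  sll.ALU;add.ALU  -- dual
[7] i10/i11  beq.BR;add.ALU  -- dual
[8] i12  xor.ALU  -- RAW r2
[9] i13  mul.MUL  -- tail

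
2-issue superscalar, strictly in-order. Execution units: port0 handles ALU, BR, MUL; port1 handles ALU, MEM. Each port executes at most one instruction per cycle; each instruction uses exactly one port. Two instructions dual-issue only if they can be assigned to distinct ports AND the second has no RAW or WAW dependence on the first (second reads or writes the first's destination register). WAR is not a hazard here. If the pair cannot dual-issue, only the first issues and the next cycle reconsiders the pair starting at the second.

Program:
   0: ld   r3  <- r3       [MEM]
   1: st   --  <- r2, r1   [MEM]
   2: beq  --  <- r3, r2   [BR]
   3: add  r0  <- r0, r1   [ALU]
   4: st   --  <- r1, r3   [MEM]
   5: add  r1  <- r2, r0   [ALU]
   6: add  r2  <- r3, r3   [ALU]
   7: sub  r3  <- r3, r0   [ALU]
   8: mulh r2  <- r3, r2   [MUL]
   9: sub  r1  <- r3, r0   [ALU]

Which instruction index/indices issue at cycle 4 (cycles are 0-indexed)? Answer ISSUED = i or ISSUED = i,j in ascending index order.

ISSUED = 7

#0 head=0: ld.MEM i0 no-port MEM/MEM
#1 head=1: st.MEM/beq.BR i1+i2 dual
#2 head=3: add.ALU/st.MEM i3+i4 dual
#3 head=5: add.ALU/add.ALU i5+i6 dual
#4 head=7: sub.ALU i7 RAW r3
#5 head=8: mulh.MUL/sub.ALU i8+i9 dual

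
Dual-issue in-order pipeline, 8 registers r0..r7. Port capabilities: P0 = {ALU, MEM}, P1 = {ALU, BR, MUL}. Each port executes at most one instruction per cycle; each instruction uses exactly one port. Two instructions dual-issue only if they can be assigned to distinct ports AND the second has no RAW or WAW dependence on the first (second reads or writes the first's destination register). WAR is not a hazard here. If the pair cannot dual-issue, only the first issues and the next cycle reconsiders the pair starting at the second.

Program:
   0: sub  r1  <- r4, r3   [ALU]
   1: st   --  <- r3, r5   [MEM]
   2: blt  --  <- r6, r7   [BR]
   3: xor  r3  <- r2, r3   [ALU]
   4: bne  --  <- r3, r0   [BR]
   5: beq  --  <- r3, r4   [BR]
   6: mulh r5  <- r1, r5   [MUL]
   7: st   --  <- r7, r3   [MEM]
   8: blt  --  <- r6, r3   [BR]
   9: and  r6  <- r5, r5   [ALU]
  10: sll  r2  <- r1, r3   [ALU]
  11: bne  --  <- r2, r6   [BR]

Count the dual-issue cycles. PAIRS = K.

PAIRS = 4

  cy0 -> i0+i1 (sub/st) 2-wide
  cy1 -> i2+i3 (blt/xor) 2-wide
  cy2 -> i4 (bne) no-port BR/BR
  cy3 -> i5 (beq) no-port BR/MUL
  cy4 -> i6+i7 (mulh/st) 2-wide
  cy5 -> i8+i9 (blt/and) 2-wide
  cy6 -> i10 (sll) RAW r2
  cy7 -> i11 (bne) tail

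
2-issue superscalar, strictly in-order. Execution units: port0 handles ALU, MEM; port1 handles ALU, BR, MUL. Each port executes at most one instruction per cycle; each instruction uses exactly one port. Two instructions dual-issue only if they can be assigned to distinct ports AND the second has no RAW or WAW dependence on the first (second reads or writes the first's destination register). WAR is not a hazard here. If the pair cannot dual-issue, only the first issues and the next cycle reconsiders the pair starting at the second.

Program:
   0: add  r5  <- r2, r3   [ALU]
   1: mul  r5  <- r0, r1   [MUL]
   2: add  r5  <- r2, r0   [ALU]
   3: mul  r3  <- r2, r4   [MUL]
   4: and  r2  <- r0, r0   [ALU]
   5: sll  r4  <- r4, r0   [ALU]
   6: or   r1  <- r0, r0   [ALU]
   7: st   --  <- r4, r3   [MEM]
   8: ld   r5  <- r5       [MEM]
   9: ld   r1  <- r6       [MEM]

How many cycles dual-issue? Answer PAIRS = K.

0. add.ALU @i0  | WAW r5
1. mul.MUL @i1  | WAW r5
2. add.ALU+mul.MUL @i2+i3  | pair
3. and.ALU+sll.ALU @i4+i5  | pair
4. or.ALU+st.MEM @i6+i7  | pair
5. ld.MEM @i8  | no-port MEM/MEM
6. ld.MEM @i9  | tail

PAIRS = 3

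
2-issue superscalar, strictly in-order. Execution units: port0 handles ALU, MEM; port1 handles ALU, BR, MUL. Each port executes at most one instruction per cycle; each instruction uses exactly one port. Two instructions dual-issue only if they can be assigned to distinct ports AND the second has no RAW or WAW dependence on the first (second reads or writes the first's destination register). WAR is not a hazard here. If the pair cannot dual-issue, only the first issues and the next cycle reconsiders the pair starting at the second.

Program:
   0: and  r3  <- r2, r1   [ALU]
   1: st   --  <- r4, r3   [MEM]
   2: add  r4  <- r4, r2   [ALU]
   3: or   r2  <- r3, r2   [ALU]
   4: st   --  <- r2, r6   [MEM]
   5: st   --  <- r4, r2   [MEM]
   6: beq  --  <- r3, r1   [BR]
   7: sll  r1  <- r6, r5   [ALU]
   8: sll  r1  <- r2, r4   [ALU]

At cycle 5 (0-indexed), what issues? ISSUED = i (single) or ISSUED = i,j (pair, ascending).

ISSUED = 7

0. and.ALU @i0  | RAW r3
1. st.MEM;add.ALU @i1&i2  | pair
2. or.ALU @i3  | RAW r2
3. st.MEM @i4  | no-port MEM/MEM
4. st.MEM;beq.BR @i5&i6  | pair
5. sll.ALU @i7  | WAW r1
6. sll.ALU @i8  | tail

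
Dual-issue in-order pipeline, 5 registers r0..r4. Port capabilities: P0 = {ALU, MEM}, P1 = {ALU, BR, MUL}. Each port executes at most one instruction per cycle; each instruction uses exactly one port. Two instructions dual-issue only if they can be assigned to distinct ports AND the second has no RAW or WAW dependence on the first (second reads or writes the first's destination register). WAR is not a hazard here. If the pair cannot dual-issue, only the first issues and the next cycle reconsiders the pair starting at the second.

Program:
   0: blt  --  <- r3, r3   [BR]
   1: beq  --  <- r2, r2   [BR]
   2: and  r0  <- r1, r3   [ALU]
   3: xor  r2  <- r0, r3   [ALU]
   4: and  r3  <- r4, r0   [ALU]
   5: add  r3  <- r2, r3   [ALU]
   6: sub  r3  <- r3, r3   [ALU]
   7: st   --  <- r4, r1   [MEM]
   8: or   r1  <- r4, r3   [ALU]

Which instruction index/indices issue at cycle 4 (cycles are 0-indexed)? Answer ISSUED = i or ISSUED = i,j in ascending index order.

ISSUED = 6,7

0. blt @i0  | no-port BR/BR
1. beq+and @i1&i2  | pair
2. xor+and @i3&i4  | pair
3. add @i5  | RAW+WAW r3
4. sub+st @i6&i7  | pair
5. or @i8  | tail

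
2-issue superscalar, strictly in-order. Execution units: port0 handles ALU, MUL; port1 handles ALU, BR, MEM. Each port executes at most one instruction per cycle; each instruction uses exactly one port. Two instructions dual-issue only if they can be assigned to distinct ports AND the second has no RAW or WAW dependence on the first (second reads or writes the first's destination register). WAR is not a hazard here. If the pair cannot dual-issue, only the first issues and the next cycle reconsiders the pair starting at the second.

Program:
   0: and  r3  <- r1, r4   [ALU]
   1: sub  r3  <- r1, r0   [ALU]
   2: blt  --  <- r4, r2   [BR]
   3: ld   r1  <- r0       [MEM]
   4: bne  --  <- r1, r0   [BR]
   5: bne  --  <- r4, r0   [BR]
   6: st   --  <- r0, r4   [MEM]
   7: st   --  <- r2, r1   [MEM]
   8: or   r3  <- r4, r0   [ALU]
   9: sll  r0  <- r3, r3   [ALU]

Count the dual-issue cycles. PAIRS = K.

PAIRS = 2

c0: i0 and  WAW r3
c1: i1+i2 sub/blt  pair
c2: i3 ld  no-port MEM/BR
c3: i4 bne  no-port BR/BR
c4: i5 bne  no-port BR/MEM
c5: i6 st  no-port MEM/MEM
c6: i7+i8 st/or  pair
c7: i9 sll  tail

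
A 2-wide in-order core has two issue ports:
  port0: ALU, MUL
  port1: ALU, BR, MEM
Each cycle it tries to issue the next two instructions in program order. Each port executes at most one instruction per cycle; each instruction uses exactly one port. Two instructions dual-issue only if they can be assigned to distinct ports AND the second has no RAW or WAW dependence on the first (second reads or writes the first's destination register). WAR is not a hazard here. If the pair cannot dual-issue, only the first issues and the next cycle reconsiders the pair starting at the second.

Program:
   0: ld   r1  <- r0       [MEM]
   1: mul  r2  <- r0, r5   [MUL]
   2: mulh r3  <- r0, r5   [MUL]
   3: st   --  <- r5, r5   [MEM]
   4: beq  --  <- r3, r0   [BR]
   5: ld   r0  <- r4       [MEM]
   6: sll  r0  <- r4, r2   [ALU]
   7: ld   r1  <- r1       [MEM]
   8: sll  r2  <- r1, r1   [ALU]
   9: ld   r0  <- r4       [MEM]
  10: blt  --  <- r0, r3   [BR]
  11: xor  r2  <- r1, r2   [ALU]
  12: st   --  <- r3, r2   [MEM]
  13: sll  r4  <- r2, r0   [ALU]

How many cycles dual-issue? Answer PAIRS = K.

PAIRS = 6

c0: i0&i1 ld.MEM/mul.MUL  dual
c1: i2&i3 mulh.MUL/st.MEM  dual
c2: i4 beq.BR  no-port BR/MEM
c3: i5 ld.MEM  WAW r0
c4: i6&i7 sll.ALU/ld.MEM  dual
c5: i8&i9 sll.ALU/ld.MEM  dual
c6: i10&i11 blt.BR/xor.ALU  dual
c7: i12&i13 st.MEM/sll.ALU  dual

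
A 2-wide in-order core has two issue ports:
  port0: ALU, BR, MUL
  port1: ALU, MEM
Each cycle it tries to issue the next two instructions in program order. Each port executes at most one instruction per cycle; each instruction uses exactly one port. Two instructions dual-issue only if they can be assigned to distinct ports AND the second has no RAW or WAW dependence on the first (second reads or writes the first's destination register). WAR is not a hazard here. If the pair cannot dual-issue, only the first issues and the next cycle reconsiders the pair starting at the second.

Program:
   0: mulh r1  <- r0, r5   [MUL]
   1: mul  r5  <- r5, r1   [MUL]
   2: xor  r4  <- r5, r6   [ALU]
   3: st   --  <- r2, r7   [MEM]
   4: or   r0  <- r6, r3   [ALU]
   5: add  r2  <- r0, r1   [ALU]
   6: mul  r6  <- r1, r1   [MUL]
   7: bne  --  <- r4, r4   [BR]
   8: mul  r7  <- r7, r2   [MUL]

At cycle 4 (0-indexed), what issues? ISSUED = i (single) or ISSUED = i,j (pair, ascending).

ISSUED = 5,6

t=0 i0:mulh ; no-port MUL/MUL
t=1 i1:mul ; RAW r5
t=2 i2/i3:xor+st ; 2-wide
t=3 i4:or ; RAW r0
t=4 i5/i6:add+mul ; 2-wide
t=5 i7:bne ; no-port BR/MUL
t=6 i8:mul ; tail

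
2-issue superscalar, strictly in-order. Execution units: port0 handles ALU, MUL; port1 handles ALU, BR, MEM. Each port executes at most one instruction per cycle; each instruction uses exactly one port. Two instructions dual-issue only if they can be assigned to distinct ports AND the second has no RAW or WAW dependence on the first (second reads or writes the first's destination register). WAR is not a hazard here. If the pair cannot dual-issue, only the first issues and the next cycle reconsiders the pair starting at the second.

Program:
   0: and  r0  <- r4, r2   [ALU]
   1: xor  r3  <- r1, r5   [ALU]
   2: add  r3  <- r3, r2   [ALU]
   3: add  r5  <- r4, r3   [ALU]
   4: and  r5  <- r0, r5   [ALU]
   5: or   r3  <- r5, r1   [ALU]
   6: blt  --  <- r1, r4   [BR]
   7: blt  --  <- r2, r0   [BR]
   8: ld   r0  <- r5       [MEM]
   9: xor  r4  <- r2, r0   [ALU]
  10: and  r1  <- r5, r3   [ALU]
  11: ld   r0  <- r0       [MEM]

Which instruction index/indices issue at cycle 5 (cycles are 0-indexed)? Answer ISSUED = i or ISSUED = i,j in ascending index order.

ISSUED = 7

t=0 i0/i1:and.ALU xor.ALU ; dual
t=1 i2:add.ALU ; RAW r3
t=2 i3:add.ALU ; RAW+WAW r5
t=3 i4:and.ALU ; RAW r5
t=4 i5/i6:or.ALU blt.BR ; dual
t=5 i7:blt.BR ; no-port BR/MEM
t=6 i8:ld.MEM ; RAW r0
t=7 i9/i10:xor.ALU and.ALU ; dual
t=8 i11:ld.MEM ; tail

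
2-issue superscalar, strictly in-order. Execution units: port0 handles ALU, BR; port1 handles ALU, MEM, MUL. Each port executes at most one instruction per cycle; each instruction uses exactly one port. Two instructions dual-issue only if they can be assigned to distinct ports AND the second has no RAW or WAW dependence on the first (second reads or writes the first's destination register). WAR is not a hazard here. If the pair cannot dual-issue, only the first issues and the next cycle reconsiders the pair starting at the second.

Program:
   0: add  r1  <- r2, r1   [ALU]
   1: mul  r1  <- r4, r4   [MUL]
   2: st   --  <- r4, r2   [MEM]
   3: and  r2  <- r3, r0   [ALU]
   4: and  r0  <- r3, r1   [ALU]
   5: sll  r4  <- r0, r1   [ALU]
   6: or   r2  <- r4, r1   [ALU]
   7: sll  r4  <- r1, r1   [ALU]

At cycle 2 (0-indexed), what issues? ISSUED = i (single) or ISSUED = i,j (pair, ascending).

0. add.ALU @i0  | WAW r1
1. mul.MUL @i1  | no-port MUL/MEM
2. st.MEM/and.ALU @i2,i3  | 2-wide
3. and.ALU @i4  | RAW r0
4. sll.ALU @i5  | RAW r4
5. or.ALU/sll.ALU @i6,i7  | 2-wide

ISSUED = 2,3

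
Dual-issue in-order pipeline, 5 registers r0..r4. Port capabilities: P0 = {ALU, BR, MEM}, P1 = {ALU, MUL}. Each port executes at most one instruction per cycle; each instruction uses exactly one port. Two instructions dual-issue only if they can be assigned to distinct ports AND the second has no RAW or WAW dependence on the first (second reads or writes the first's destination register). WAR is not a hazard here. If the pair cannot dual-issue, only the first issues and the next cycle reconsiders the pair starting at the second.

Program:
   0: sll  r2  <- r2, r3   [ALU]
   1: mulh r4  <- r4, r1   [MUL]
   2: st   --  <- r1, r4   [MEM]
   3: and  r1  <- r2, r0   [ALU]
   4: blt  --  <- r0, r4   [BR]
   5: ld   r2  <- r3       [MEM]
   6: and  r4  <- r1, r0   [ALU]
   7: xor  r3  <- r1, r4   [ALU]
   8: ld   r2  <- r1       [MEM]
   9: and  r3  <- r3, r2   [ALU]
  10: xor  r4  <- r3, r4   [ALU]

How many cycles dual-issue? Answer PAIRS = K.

PAIRS = 4

[0] i0,i1  sll.ALU/mulh.MUL  -- dual
[1] i2,i3  st.MEM/and.ALU  -- dual
[2] i4  blt.BR  -- no-port BR/MEM
[3] i5,i6  ld.MEM/and.ALU  -- dual
[4] i7,i8  xor.ALU/ld.MEM  -- dual
[5] i9  and.ALU  -- RAW r3
[6] i10  xor.ALU  -- tail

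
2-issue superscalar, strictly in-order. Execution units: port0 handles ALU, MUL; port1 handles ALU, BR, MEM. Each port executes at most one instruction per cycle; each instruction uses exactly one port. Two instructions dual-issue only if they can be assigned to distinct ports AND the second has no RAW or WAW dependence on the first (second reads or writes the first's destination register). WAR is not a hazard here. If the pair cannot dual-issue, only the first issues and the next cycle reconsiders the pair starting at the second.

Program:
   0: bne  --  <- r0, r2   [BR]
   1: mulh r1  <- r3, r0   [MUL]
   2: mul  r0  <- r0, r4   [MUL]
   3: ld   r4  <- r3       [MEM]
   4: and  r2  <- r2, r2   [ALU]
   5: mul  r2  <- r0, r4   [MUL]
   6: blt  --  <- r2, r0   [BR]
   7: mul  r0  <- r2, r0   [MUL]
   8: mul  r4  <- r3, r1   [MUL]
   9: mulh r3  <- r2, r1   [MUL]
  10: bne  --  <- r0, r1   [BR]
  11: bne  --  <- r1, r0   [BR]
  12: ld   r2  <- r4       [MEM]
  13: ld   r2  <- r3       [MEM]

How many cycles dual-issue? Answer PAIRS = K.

PAIRS = 4

c0: i0,i1 bne.BR;mulh.MUL  2-wide
c1: i2,i3 mul.MUL;ld.MEM  2-wide
c2: i4 and.ALU  WAW r2
c3: i5 mul.MUL  RAW r2
c4: i6,i7 blt.BR;mul.MUL  2-wide
c5: i8 mul.MUL  no-port MUL/MUL
c6: i9,i10 mulh.MUL;bne.BR  2-wide
c7: i11 bne.BR  no-port BR/MEM
c8: i12 ld.MEM  no-port MEM/MEM
c9: i13 ld.MEM  tail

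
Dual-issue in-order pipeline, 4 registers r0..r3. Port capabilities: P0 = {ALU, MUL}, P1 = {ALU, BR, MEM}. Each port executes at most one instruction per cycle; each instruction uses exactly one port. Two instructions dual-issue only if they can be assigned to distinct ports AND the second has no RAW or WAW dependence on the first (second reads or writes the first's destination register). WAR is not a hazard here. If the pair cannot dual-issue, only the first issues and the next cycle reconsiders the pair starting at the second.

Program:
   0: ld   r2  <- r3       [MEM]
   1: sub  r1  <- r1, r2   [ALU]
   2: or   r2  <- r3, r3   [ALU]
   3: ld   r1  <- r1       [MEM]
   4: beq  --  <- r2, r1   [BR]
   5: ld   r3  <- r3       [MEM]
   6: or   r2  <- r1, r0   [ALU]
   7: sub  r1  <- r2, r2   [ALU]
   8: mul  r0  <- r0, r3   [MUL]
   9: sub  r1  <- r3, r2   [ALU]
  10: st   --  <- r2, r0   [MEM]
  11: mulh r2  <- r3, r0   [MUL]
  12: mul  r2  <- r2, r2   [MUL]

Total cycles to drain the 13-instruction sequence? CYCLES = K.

c0: i0 ld  RAW r2
c1: i1/i2 sub;or  pair
c2: i3 ld  no-port MEM/BR
c3: i4 beq  no-port BR/MEM
c4: i5/i6 ld;or  pair
c5: i7/i8 sub;mul  pair
c6: i9/i10 sub;st  pair
c7: i11 mulh  no-port MUL/MUL
c8: i12 mul  tail

CYCLES = 9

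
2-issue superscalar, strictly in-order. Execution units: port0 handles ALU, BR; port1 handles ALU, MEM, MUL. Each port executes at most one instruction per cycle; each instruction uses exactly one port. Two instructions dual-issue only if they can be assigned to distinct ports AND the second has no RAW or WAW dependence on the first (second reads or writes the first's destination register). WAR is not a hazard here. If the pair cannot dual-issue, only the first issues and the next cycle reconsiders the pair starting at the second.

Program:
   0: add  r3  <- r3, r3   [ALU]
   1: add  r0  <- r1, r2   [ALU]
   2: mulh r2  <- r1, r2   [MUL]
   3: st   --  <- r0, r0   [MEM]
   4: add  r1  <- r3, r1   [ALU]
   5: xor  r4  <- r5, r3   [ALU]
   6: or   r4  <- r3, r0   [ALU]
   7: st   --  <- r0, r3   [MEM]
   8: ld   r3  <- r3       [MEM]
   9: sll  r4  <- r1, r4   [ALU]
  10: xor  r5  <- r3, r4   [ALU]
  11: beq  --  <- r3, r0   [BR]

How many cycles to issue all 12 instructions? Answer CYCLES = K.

c0: i0/i1 add.ALU+add.ALU  pair
c1: i2 mulh.MUL  no-port MUL/MEM
c2: i3/i4 st.MEM+add.ALU  pair
c3: i5 xor.ALU  WAW r4
c4: i6/i7 or.ALU+st.MEM  pair
c5: i8/i9 ld.MEM+sll.ALU  pair
c6: i10/i11 xor.ALU+beq.BR  pair

CYCLES = 7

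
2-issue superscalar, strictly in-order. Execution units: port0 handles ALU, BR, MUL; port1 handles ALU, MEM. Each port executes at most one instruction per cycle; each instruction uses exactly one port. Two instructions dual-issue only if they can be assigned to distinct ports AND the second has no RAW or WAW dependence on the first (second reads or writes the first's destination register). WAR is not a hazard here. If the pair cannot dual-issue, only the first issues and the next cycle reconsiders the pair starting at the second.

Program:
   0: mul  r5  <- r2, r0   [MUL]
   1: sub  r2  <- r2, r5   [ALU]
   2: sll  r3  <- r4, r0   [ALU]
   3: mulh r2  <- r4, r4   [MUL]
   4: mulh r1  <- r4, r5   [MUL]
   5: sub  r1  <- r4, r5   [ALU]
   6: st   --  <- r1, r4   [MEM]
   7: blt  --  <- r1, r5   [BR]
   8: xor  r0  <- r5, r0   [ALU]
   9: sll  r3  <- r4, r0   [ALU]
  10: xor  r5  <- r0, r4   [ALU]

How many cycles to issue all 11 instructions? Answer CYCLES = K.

CYCLES = 8

c0: i0 mul  RAW r5
c1: i1+i2 sub sll  2-wide
c2: i3 mulh  no-port MUL/MUL
c3: i4 mulh  WAW r1
c4: i5 sub  RAW r1
c5: i6+i7 st blt  2-wide
c6: i8 xor  RAW r0
c7: i9+i10 sll xor  2-wide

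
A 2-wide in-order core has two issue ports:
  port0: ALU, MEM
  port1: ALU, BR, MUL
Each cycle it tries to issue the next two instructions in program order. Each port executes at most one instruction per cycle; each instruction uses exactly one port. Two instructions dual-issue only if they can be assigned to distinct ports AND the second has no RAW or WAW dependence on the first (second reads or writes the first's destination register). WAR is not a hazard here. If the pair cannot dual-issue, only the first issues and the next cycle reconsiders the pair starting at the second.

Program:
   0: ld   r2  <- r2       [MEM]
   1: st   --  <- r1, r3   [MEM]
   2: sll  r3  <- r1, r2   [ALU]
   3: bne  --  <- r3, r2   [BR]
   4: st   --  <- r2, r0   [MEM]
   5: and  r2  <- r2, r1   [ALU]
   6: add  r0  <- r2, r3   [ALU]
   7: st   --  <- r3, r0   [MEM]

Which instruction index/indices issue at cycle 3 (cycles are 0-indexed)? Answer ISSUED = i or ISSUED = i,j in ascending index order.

0. ld.MEM @i0  | no-port MEM/MEM
1. st.MEM sll.ALU @i1+i2  | pair
2. bne.BR st.MEM @i3+i4  | pair
3. and.ALU @i5  | RAW r2
4. add.ALU @i6  | RAW r0
5. st.MEM @i7  | tail

ISSUED = 5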